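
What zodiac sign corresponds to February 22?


Date: February 22
Conventional tropical zodiac dates: Pisces from February 19 onward; Aries starts March 21
February 22 falls within the Pisces range

Pisces


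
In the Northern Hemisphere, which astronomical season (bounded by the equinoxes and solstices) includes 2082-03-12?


Date: March 12
Astronomical Winter (approx.; exact equinox/solstice day varies by year): December 21 to March 19
March 12 falls within the Winter window

Winter


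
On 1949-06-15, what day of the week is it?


Date: June 15, 1949
Anchor: Jan 1, 1949. With p = 1949 - 1 = 1948: (p + p//4 - p//100 + p//400) mod 7 = (1948 + 487 - 19 + 4) mod 7 = 2420 mod 7 = 5 -> Saturday (Mon=0 ... Sun=6)
Days before June (Jan-May): 151; offset = 151 + 15 - 1 = 165
Weekday index = (5 + 165) mod 7 = 2

Day of the week: Wednesday


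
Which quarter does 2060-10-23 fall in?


Month: October (month 10)
Q1: Jan-Mar, Q2: Apr-Jun, Q3: Jul-Sep, Q4: Oct-Dec

Q4


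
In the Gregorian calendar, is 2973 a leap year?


Gregorian leap year rule: divisible by 4, but not by 100, unless also by 400.
2973 is not divisible by 4 -> not a leap year

No


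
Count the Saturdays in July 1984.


July 1984 has 31 days
Anchor: Jan 1, 1984. With p = 1984 - 1 = 1983: (p + p//4 - p//100 + p//400) mod 7 = (1983 + 495 - 19 + 4) mod 7 = 2463 mod 7 = 6 -> Sunday (Mon=0 ... Sun=6)
Days before July (Jan-Jun): 182; July 1 index = (6 + 182) mod 7 = 6 -> Sunday
First Saturday is July 7
Saturdays: 7, 14, 21, 28

4 Saturdays


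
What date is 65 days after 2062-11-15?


Start: 2062-11-15, add 65 days
November 2062 has 30 days: 30 - 15 = 15 days to November 30 -> 50 left
December 2062 has 31 days -> 19 left
January 2063: 19 <= 31 -> lands on January 19

Result: 2063-01-19


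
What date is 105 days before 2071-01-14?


Start: 2071-01-14, subtract 105 days
Back 14 days from January 14 reaches December 31, 2070 -> 91 left
December 2070 has 31 days -> back to November 30, 2070 -> 60 left
November 2070 has 30 days -> back to October 31, 2070 -> 30 left
October 2070: 31 - 30 = 1 -> lands on October 1

Result: 2070-10-01


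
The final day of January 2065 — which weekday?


January 2065 has 31 days
Anchor: Jan 1, 2065. With p = 2065 - 1 = 2064: (p + p//4 - p//100 + p//400) mod 7 = (2064 + 516 - 20 + 5) mod 7 = 2565 mod 7 = 3 -> Thursday (Mon=0 ... Sun=6)
January 1 is the anchor itself -> Thursday
Last day offset: 31 - 1 = 30 days
Weekday index = (3 + 30) mod 7 = 5

Saturday, January 31


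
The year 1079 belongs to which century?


Century = (year - 1) // 100 + 1
= (1079 - 1) // 100 + 1
= 1078 // 100 + 1
= 10 + 1

11th century


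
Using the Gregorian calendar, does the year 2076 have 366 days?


Gregorian leap year rule: divisible by 4, but not by 100, unless also by 400.
2076 is divisible by 4 but not 100 -> leap year

Yes


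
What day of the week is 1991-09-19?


Date: September 19, 1991
Anchor: Jan 1, 1991. With p = 1991 - 1 = 1990: (p + p//4 - p//100 + p//400) mod 7 = (1990 + 497 - 19 + 4) mod 7 = 2472 mod 7 = 1 -> Tuesday (Mon=0 ... Sun=6)
Days before September (Jan-Aug): 243; offset = 243 + 19 - 1 = 261
Weekday index = (1 + 261) mod 7 = 3

Day of the week: Thursday


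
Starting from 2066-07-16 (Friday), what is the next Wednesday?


Current: Friday
Target: Wednesday
Days ahead: 5

Next Wednesday: 2066-07-21


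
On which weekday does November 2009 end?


November 2009 has 30 days
Anchor: Jan 1, 2009. With p = 2009 - 1 = 2008: (p + p//4 - p//100 + p//400) mod 7 = (2008 + 502 - 20 + 5) mod 7 = 2495 mod 7 = 3 -> Thursday (Mon=0 ... Sun=6)
Days before November (Jan-Oct): 304; November 1 index = (3 + 304) mod 7 = 6 -> Sunday
Last day offset: 30 - 1 = 29 days
Weekday index = (6 + 29) mod 7 = 0

Monday, November 30


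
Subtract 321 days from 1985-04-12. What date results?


Start: 1985-04-12, subtract 321 days
Back 12 days from April 12 reaches March 31, 1985 -> 309 left
March 1985 has 31 days -> back to February 28, 1985 -> 278 left
February 1985 has 28 days -> back to January 31, 1985 -> 250 left
January 1985 has 31 days -> back to December 31, 1984 -> 219 left
December 1984 has 31 days -> back to November 30, 1984 -> 188 left
November 1984 has 30 days -> back to October 31, 1984 -> 158 left
October 1984 has 31 days -> back to September 30, 1984 -> 127 left
September 1984 has 30 days -> back to August 31, 1984 -> 97 left
August 1984 has 31 days -> back to July 31, 1984 -> 66 left
July 1984 has 31 days -> back to June 30, 1984 -> 35 left
June 1984 has 30 days -> back to May 31, 1984 -> 5 left
May 1984: 31 - 5 = 26 -> lands on May 26

Result: 1984-05-26


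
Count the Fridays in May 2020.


May 2020 has 31 days
Anchor: Jan 1, 2020. With p = 2020 - 1 = 2019: (p + p//4 - p//100 + p//400) mod 7 = (2019 + 504 - 20 + 5) mod 7 = 2508 mod 7 = 2 -> Wednesday (Mon=0 ... Sun=6)
Days before May (Jan-Apr): 121; May 1 index = (2 + 121) mod 7 = 4 -> Friday
First Friday is May 1
Fridays: 1, 8, 15, 22, 29

5 Fridays


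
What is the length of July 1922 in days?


July 1922

31 days


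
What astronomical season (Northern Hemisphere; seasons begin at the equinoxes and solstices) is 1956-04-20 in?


Date: April 20
Astronomical Spring (approx.; exact equinox/solstice day varies by year): March 20 to June 20
April 20 falls within the Spring window

Spring


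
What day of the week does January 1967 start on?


Target: January 1, 1967
Anchor: Jan 1, 1967. With p = 1967 - 1 = 1966: (p + p//4 - p//100 + p//400) mod 7 = (1966 + 491 - 19 + 4) mod 7 = 2442 mod 7 = 6 -> Sunday (Mon=0 ... Sun=6)
Offset from anchor: 0 days
Weekday index = (6 + 0) mod 7 = 6

Sunday


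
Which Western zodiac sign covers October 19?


Date: October 19
Conventional tropical zodiac dates: Libra from September 23 onward; Scorpio starts October 23
October 19 falls within the Libra range

Libra


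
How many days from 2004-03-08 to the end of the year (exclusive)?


Day of year: 68 of 366
Remaining = 366 - 68

298 days


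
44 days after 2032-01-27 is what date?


Start: 2032-01-27, add 44 days
January 2032 has 31 days: 31 - 27 = 4 days to January 31 -> 40 left
February 2032 has 29 days -> 11 left
March 2032: 11 <= 31 -> lands on March 11

Result: 2032-03-11


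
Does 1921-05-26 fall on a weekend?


Anchor: Jan 1, 1921. With p = 1921 - 1 = 1920: (p + p//4 - p//100 + p//400) mod 7 = (1920 + 480 - 19 + 4) mod 7 = 2385 mod 7 = 5 -> Saturday (Mon=0 ... Sun=6)
Day of year: 146; offset = 145
Weekday index = (5 + 145) mod 7 = 3 -> Thursday
Weekend days: Saturday, Sunday

No


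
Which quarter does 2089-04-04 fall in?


Month: April (month 4)
Q1: Jan-Mar, Q2: Apr-Jun, Q3: Jul-Sep, Q4: Oct-Dec

Q2


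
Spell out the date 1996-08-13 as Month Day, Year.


ISO 1996-08-13 parses as year=1996, month=08, day=13
Month 8 -> August

August 13, 1996


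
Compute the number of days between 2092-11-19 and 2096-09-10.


From 2092-11-19 to 2096-09-10
2092-11-19: days before November = 31 + 29 + 31 + 30 + 31 + 30 + 31 + 31 + 30 + 31 = 305 (2092 is a leap year); day of year = 305 + 19 = 324
2096-09-10: days before September = 31 + 29 + 31 + 30 + 31 + 30 + 31 + 31 = 244 (2096 is a leap year); day of year = 244 + 10 = 254
Rest of 2092: 366 - 324 = 42
Full years 2093 (365), 2094 (365), 2095 (365): 1095
Total = 42 + 1095 + 254 = 1391

1391 days


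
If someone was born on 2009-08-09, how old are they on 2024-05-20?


Birth: 2009-08-09
Reference: 2024-05-20
Year difference: 2024 - 2009 = 15
Birthday not yet reached in 2024, subtract 1

14 years old


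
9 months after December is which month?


December is month 12
12 + 9 = 21; wrap: 21 - 12 = 9

September


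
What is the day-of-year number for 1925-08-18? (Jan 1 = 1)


Date: August 18, 1925
Days in months 1 through 7: 212
Plus 18 days in August

Day of year: 230


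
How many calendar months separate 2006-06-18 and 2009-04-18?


From June 2006 to April 2009
3 years * 12 = 36 months, minus 2 months = 34

34 months


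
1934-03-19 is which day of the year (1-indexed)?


Date: March 19, 1934
Days in months 1 through 2: 59
Plus 19 days in March

Day of year: 78


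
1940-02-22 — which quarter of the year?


Month: February (month 2)
Q1: Jan-Mar, Q2: Apr-Jun, Q3: Jul-Sep, Q4: Oct-Dec

Q1


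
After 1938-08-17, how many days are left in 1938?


Day of year: 229 of 365
Remaining = 365 - 229

136 days


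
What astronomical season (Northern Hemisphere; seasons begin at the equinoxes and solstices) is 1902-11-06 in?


Date: November 6
Astronomical Autumn (approx.; exact equinox/solstice day varies by year): September 22 to December 20
November 6 falls within the Autumn window

Autumn


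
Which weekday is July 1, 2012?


Target: July 1, 2012
Anchor: Jan 1, 2012. With p = 2012 - 1 = 2011: (p + p//4 - p//100 + p//400) mod 7 = (2011 + 502 - 20 + 5) mod 7 = 2498 mod 7 = 6 -> Sunday (Mon=0 ... Sun=6)
Days before July (Jan-Jun): 182 days
Weekday index = (6 + 182) mod 7 = 6

Sunday


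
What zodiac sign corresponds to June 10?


Date: June 10
Conventional tropical zodiac dates: Gemini from May 21 onward; Cancer starts June 21
June 10 falls within the Gemini range

Gemini


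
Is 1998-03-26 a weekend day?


Anchor: Jan 1, 1998. With p = 1998 - 1 = 1997: (p + p//4 - p//100 + p//400) mod 7 = (1997 + 499 - 19 + 4) mod 7 = 2481 mod 7 = 3 -> Thursday (Mon=0 ... Sun=6)
Day of year: 85; offset = 84
Weekday index = (3 + 84) mod 7 = 3 -> Thursday
Weekend days: Saturday, Sunday

No


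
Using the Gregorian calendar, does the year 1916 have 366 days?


Gregorian leap year rule: divisible by 4, but not by 100, unless also by 400.
1916 is divisible by 4 but not 100 -> leap year

Yes


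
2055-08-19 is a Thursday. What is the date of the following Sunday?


Current: Thursday
Target: Sunday
Days ahead: 3

Next Sunday: 2055-08-22


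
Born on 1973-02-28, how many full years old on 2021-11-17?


Birth: 1973-02-28
Reference: 2021-11-17
Year difference: 2021 - 1973 = 48

48 years old


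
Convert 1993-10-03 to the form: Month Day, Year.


ISO 1993-10-03 parses as year=1993, month=10, day=03
Month 10 -> October

October 3, 1993


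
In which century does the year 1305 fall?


Century = (year - 1) // 100 + 1
= (1305 - 1) // 100 + 1
= 1304 // 100 + 1
= 13 + 1

14th century


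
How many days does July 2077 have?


July 2077

31 days


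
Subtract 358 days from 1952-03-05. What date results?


Start: 1952-03-05, subtract 358 days
Back 5 days from March 5 reaches February 29, 1952 -> 353 left
February 1952 has 29 days -> back to January 31, 1952 -> 324 left
January 1952 has 31 days -> back to December 31, 1951 -> 293 left
December 1951 has 31 days -> back to November 30, 1951 -> 262 left
November 1951 has 30 days -> back to October 31, 1951 -> 232 left
October 1951 has 31 days -> back to September 30, 1951 -> 201 left
September 1951 has 30 days -> back to August 31, 1951 -> 171 left
August 1951 has 31 days -> back to July 31, 1951 -> 140 left
July 1951 has 31 days -> back to June 30, 1951 -> 109 left
June 1951 has 30 days -> back to May 31, 1951 -> 79 left
May 1951 has 31 days -> back to April 30, 1951 -> 48 left
April 1951 has 30 days -> back to March 31, 1951 -> 18 left
March 1951: 31 - 18 = 13 -> lands on March 13

Result: 1951-03-13


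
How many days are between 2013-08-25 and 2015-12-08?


From 2013-08-25 to 2015-12-08
2013-08-25: days before August = 31 + 28 + 31 + 30 + 31 + 30 + 31 = 212 (2013 is not a leap year); day of year = 212 + 25 = 237
2015-12-08: days before December = 31 + 28 + 31 + 30 + 31 + 30 + 31 + 31 + 30 + 31 + 30 = 334 (2015 is not a leap year); day of year = 334 + 8 = 342
Rest of 2013: 365 - 237 = 128
Full years 2014 (365): 365
Total = 128 + 365 + 342 = 835

835 days


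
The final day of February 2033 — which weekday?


February 2033 has 28 days
Anchor: Jan 1, 2033. With p = 2033 - 1 = 2032: (p + p//4 - p//100 + p//400) mod 7 = (2032 + 508 - 20 + 5) mod 7 = 2525 mod 7 = 5 -> Saturday (Mon=0 ... Sun=6)
Days before February (Jan): 31; February 1 index = (5 + 31) mod 7 = 1 -> Tuesday
Last day offset: 28 - 1 = 27 days
Weekday index = (1 + 27) mod 7 = 0

Monday, February 28


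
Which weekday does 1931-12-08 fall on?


Date: December 8, 1931
Anchor: Jan 1, 1931. With p = 1931 - 1 = 1930: (p + p//4 - p//100 + p//400) mod 7 = (1930 + 482 - 19 + 4) mod 7 = 2397 mod 7 = 3 -> Thursday (Mon=0 ... Sun=6)
Days before December (Jan-Nov): 334; offset = 334 + 8 - 1 = 341
Weekday index = (3 + 341) mod 7 = 1

Day of the week: Tuesday


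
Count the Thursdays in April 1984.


April 1984 has 30 days
Anchor: Jan 1, 1984. With p = 1984 - 1 = 1983: (p + p//4 - p//100 + p//400) mod 7 = (1983 + 495 - 19 + 4) mod 7 = 2463 mod 7 = 6 -> Sunday (Mon=0 ... Sun=6)
Days before April (Jan-Mar): 91; April 1 index = (6 + 91) mod 7 = 6 -> Sunday
First Thursday is April 5
Thursdays: 5, 12, 19, 26

4 Thursdays


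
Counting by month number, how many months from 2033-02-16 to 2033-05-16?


From February 2033 to May 2033
0 years * 12 = 0 months, plus 3 months = 3

3 months


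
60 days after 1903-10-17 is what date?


Start: 1903-10-17, add 60 days
October 1903 has 31 days: 31 - 17 = 14 days to October 31 -> 46 left
November 1903 has 30 days -> 16 left
December 1903: 16 <= 31 -> lands on December 16

Result: 1903-12-16


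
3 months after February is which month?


February is month 2
2 + 3 = 5

May


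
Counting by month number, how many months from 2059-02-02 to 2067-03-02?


From February 2059 to March 2067
8 years * 12 = 96 months, plus 1 month = 97

97 months


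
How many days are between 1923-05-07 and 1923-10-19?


From 1923-05-07 to 1923-10-19
1923-05-07: days before May = 31 + 28 + 31 + 30 = 120 (1923 is not a leap year); day of year = 120 + 7 = 127
1923-10-19: days before October = 31 + 28 + 31 + 30 + 31 + 30 + 31 + 31 + 30 = 273 (1923 is not a leap year); day of year = 273 + 19 = 292
Same year: 292 - 127 = 165

165 days


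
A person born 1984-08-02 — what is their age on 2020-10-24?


Birth: 1984-08-02
Reference: 2020-10-24
Year difference: 2020 - 1984 = 36

36 years old


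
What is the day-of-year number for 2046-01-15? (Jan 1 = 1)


Date: January 15, 2046
No months before January
Plus 15 days in January

Day of year: 15


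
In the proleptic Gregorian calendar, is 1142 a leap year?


Gregorian leap year rule: divisible by 4, but not by 100, unless also by 400.
1142 is not divisible by 4 -> not a leap year

No


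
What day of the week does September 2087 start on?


Target: September 1, 2087
Anchor: Jan 1, 2087. With p = 2087 - 1 = 2086: (p + p//4 - p//100 + p//400) mod 7 = (2086 + 521 - 20 + 5) mod 7 = 2592 mod 7 = 2 -> Wednesday (Mon=0 ... Sun=6)
Days before September (Jan-Aug): 243 days
Weekday index = (2 + 243) mod 7 = 0

Monday


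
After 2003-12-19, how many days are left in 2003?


Day of year: 353 of 365
Remaining = 365 - 353

12 days


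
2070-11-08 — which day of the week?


Date: November 8, 2070
Anchor: Jan 1, 2070. With p = 2070 - 1 = 2069: (p + p//4 - p//100 + p//400) mod 7 = (2069 + 517 - 20 + 5) mod 7 = 2571 mod 7 = 2 -> Wednesday (Mon=0 ... Sun=6)
Days before November (Jan-Oct): 304; offset = 304 + 8 - 1 = 311
Weekday index = (2 + 311) mod 7 = 5

Day of the week: Saturday


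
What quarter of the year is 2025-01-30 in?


Month: January (month 1)
Q1: Jan-Mar, Q2: Apr-Jun, Q3: Jul-Sep, Q4: Oct-Dec

Q1


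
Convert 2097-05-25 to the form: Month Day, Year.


ISO 2097-05-25 parses as year=2097, month=05, day=25
Month 5 -> May

May 25, 2097


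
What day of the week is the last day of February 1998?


February 1998 has 28 days
Anchor: Jan 1, 1998. With p = 1998 - 1 = 1997: (p + p//4 - p//100 + p//400) mod 7 = (1997 + 499 - 19 + 4) mod 7 = 2481 mod 7 = 3 -> Thursday (Mon=0 ... Sun=6)
Days before February (Jan): 31; February 1 index = (3 + 31) mod 7 = 6 -> Sunday
Last day offset: 28 - 1 = 27 days
Weekday index = (6 + 27) mod 7 = 5

Saturday, February 28


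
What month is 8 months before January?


January is month 1
1 - 8 = -7; wrap: -7 + 12 = 5

May


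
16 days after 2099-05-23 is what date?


Start: 2099-05-23, add 16 days
May 2099 has 31 days: 31 - 23 = 8 days to May 31 -> 8 left
June 2099: 8 <= 30 -> lands on June 8

Result: 2099-06-08


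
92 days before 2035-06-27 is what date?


Start: 2035-06-27, subtract 92 days
Back 27 days from June 27 reaches May 31, 2035 -> 65 left
May 2035 has 31 days -> back to April 30, 2035 -> 34 left
April 2035 has 30 days -> back to March 31, 2035 -> 4 left
March 2035: 31 - 4 = 27 -> lands on March 27

Result: 2035-03-27


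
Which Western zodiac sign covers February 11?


Date: February 11
Conventional tropical zodiac dates: Aquarius from January 20 onward; Pisces starts February 19
February 11 falls within the Aquarius range

Aquarius


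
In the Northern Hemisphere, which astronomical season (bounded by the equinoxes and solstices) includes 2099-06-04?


Date: June 4
Astronomical Spring (approx.; exact equinox/solstice day varies by year): March 20 to June 20
June 4 falls within the Spring window

Spring


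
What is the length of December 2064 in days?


December 2064

31 days


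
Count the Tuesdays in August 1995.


August 1995 has 31 days
Anchor: Jan 1, 1995. With p = 1995 - 1 = 1994: (p + p//4 - p//100 + p//400) mod 7 = (1994 + 498 - 19 + 4) mod 7 = 2477 mod 7 = 6 -> Sunday (Mon=0 ... Sun=6)
Days before August (Jan-Jul): 212; August 1 index = (6 + 212) mod 7 = 1 -> Tuesday
First Tuesday is August 1
Tuesdays: 1, 8, 15, 22, 29

5 Tuesdays


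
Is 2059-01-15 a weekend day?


Anchor: Jan 1, 2059. With p = 2059 - 1 = 2058: (p + p//4 - p//100 + p//400) mod 7 = (2058 + 514 - 20 + 5) mod 7 = 2557 mod 7 = 2 -> Wednesday (Mon=0 ... Sun=6)
Day of year: 15; offset = 14
Weekday index = (2 + 14) mod 7 = 2 -> Wednesday
Weekend days: Saturday, Sunday

No


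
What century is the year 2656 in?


Century = (year - 1) // 100 + 1
= (2656 - 1) // 100 + 1
= 2655 // 100 + 1
= 26 + 1

27th century


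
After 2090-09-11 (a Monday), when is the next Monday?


Current: Monday
Target: Monday
Days ahead: 7

Next Monday: 2090-09-18


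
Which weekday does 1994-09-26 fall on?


Date: September 26, 1994
Anchor: Jan 1, 1994. With p = 1994 - 1 = 1993: (p + p//4 - p//100 + p//400) mod 7 = (1993 + 498 - 19 + 4) mod 7 = 2476 mod 7 = 5 -> Saturday (Mon=0 ... Sun=6)
Days before September (Jan-Aug): 243; offset = 243 + 26 - 1 = 268
Weekday index = (5 + 268) mod 7 = 0

Day of the week: Monday


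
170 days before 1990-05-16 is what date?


Start: 1990-05-16, subtract 170 days
Back 16 days from May 16 reaches April 30, 1990 -> 154 left
April 1990 has 30 days -> back to March 31, 1990 -> 124 left
March 1990 has 31 days -> back to February 28, 1990 -> 93 left
February 1990 has 28 days -> back to January 31, 1990 -> 65 left
January 1990 has 31 days -> back to December 31, 1989 -> 34 left
December 1989 has 31 days -> back to November 30, 1989 -> 3 left
November 1989: 30 - 3 = 27 -> lands on November 27

Result: 1989-11-27


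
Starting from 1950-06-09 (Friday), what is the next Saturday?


Current: Friday
Target: Saturday
Days ahead: 1

Next Saturday: 1950-06-10


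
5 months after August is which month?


August is month 8
8 + 5 = 13; wrap: 13 - 12 = 1

January


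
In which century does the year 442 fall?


Century = (year - 1) // 100 + 1
= (442 - 1) // 100 + 1
= 441 // 100 + 1
= 4 + 1

5th century


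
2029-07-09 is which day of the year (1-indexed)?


Date: July 9, 2029
Days in months 1 through 6: 181
Plus 9 days in July

Day of year: 190


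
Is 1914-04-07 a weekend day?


Anchor: Jan 1, 1914. With p = 1914 - 1 = 1913: (p + p//4 - p//100 + p//400) mod 7 = (1913 + 478 - 19 + 4) mod 7 = 2376 mod 7 = 3 -> Thursday (Mon=0 ... Sun=6)
Day of year: 97; offset = 96
Weekday index = (3 + 96) mod 7 = 1 -> Tuesday
Weekend days: Saturday, Sunday

No


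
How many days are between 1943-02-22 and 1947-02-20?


From 1943-02-22 to 1947-02-20
1943-02-22: days before February = 31; day of year = 31 + 22 = 53
1947-02-20: days before February = 31; day of year = 31 + 20 = 51
Rest of 1943: 365 - 53 = 312
Full years 1944 (366), 1945 (365), 1946 (365): 1096
Total = 312 + 1096 + 51 = 1459

1459 days


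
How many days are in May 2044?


May 2044

31 days


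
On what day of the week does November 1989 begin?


Target: November 1, 1989
Anchor: Jan 1, 1989. With p = 1989 - 1 = 1988: (p + p//4 - p//100 + p//400) mod 7 = (1988 + 497 - 19 + 4) mod 7 = 2470 mod 7 = 6 -> Sunday (Mon=0 ... Sun=6)
Days before November (Jan-Oct): 304 days
Weekday index = (6 + 304) mod 7 = 2

Wednesday


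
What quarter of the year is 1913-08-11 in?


Month: August (month 8)
Q1: Jan-Mar, Q2: Apr-Jun, Q3: Jul-Sep, Q4: Oct-Dec

Q3


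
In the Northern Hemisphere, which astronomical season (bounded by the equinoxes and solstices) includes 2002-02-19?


Date: February 19
Astronomical Winter (approx.; exact equinox/solstice day varies by year): December 21 to March 19
February 19 falls within the Winter window

Winter


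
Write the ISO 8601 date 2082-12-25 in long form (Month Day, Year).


ISO 2082-12-25 parses as year=2082, month=12, day=25
Month 12 -> December

December 25, 2082


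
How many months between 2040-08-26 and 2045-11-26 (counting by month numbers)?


From August 2040 to November 2045
5 years * 12 = 60 months, plus 3 months = 63

63 months


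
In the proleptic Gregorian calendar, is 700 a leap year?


Gregorian leap year rule: divisible by 4, but not by 100, unless also by 400.
700 is divisible by 100 but not 400 -> not a leap year

No


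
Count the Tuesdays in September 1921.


September 1921 has 30 days
Anchor: Jan 1, 1921. With p = 1921 - 1 = 1920: (p + p//4 - p//100 + p//400) mod 7 = (1920 + 480 - 19 + 4) mod 7 = 2385 mod 7 = 5 -> Saturday (Mon=0 ... Sun=6)
Days before September (Jan-Aug): 243; September 1 index = (5 + 243) mod 7 = 3 -> Thursday
First Tuesday is September 6
Tuesdays: 6, 13, 20, 27

4 Tuesdays


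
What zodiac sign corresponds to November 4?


Date: November 4
Conventional tropical zodiac dates: Scorpio from October 23 onward; Sagittarius starts November 22
November 4 falls within the Scorpio range

Scorpio


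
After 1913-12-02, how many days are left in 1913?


Day of year: 336 of 365
Remaining = 365 - 336

29 days


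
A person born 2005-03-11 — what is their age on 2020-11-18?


Birth: 2005-03-11
Reference: 2020-11-18
Year difference: 2020 - 2005 = 15

15 years old


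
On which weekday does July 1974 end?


July 1974 has 31 days
Anchor: Jan 1, 1974. With p = 1974 - 1 = 1973: (p + p//4 - p//100 + p//400) mod 7 = (1973 + 493 - 19 + 4) mod 7 = 2451 mod 7 = 1 -> Tuesday (Mon=0 ... Sun=6)
Days before July (Jan-Jun): 181; July 1 index = (1 + 181) mod 7 = 0 -> Monday
Last day offset: 31 - 1 = 30 days
Weekday index = (0 + 30) mod 7 = 2

Wednesday, July 31


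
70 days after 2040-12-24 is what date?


Start: 2040-12-24, add 70 days
December 2040 has 31 days: 31 - 24 = 7 days to December 31 -> 63 left
January 2041 has 31 days -> 32 left
February 2041 has 28 days -> 4 left
March 2041: 4 <= 31 -> lands on March 4

Result: 2041-03-04


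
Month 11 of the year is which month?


Month 11 of 12

November


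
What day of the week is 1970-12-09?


Date: December 9, 1970
Anchor: Jan 1, 1970. With p = 1970 - 1 = 1969: (p + p//4 - p//100 + p//400) mod 7 = (1969 + 492 - 19 + 4) mod 7 = 2446 mod 7 = 3 -> Thursday (Mon=0 ... Sun=6)
Days before December (Jan-Nov): 334; offset = 334 + 9 - 1 = 342
Weekday index = (3 + 342) mod 7 = 2

Day of the week: Wednesday


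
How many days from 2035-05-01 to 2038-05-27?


From 2035-05-01 to 2038-05-27
2035-05-01: days before May = 31 + 28 + 31 + 30 = 120 (2035 is not a leap year); day of year = 120 + 1 = 121
2038-05-27: days before May = 31 + 28 + 31 + 30 = 120 (2038 is not a leap year); day of year = 120 + 27 = 147
Rest of 2035: 365 - 121 = 244
Full years 2036 (366), 2037 (365): 731
Total = 244 + 731 + 147 = 1122

1122 days


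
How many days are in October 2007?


October 2007

31 days


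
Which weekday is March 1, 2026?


Target: March 1, 2026
Anchor: Jan 1, 2026. With p = 2026 - 1 = 2025: (p + p//4 - p//100 + p//400) mod 7 = (2025 + 506 - 20 + 5) mod 7 = 2516 mod 7 = 3 -> Thursday (Mon=0 ... Sun=6)
Days before March (Jan-Feb): 59 days
Weekday index = (3 + 59) mod 7 = 6

Sunday


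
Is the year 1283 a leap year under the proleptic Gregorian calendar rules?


Gregorian leap year rule: divisible by 4, but not by 100, unless also by 400.
1283 is not divisible by 4 -> not a leap year

No


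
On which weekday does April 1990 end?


April 1990 has 30 days
Anchor: Jan 1, 1990. With p = 1990 - 1 = 1989: (p + p//4 - p//100 + p//400) mod 7 = (1989 + 497 - 19 + 4) mod 7 = 2471 mod 7 = 0 -> Monday (Mon=0 ... Sun=6)
Days before April (Jan-Mar): 90; April 1 index = (0 + 90) mod 7 = 6 -> Sunday
Last day offset: 30 - 1 = 29 days
Weekday index = (6 + 29) mod 7 = 0

Monday, April 30


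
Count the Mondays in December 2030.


December 2030 has 31 days
Anchor: Jan 1, 2030. With p = 2030 - 1 = 2029: (p + p//4 - p//100 + p//400) mod 7 = (2029 + 507 - 20 + 5) mod 7 = 2521 mod 7 = 1 -> Tuesday (Mon=0 ... Sun=6)
Days before December (Jan-Nov): 334; December 1 index = (1 + 334) mod 7 = 6 -> Sunday
First Monday is December 2
Mondays: 2, 9, 16, 23, 30

5 Mondays


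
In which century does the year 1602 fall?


Century = (year - 1) // 100 + 1
= (1602 - 1) // 100 + 1
= 1601 // 100 + 1
= 16 + 1

17th century


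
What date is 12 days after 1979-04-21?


Start: 1979-04-21, add 12 days
April 1979 has 30 days: 30 - 21 = 9 days to April 30 -> 3 left
May 1979: 3 <= 31 -> lands on May 3

Result: 1979-05-03


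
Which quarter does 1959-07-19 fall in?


Month: July (month 7)
Q1: Jan-Mar, Q2: Apr-Jun, Q3: Jul-Sep, Q4: Oct-Dec

Q3


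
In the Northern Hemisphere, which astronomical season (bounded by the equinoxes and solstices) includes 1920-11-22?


Date: November 22
Astronomical Autumn (approx.; exact equinox/solstice day varies by year): September 22 to December 20
November 22 falls within the Autumn window

Autumn


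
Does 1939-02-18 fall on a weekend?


Anchor: Jan 1, 1939. With p = 1939 - 1 = 1938: (p + p//4 - p//100 + p//400) mod 7 = (1938 + 484 - 19 + 4) mod 7 = 2407 mod 7 = 6 -> Sunday (Mon=0 ... Sun=6)
Day of year: 49; offset = 48
Weekday index = (6 + 48) mod 7 = 5 -> Saturday
Weekend days: Saturday, Sunday

Yes


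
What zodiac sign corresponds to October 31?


Date: October 31
Conventional tropical zodiac dates: Scorpio from October 23 onward; Sagittarius starts November 22
October 31 falls within the Scorpio range

Scorpio


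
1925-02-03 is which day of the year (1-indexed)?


Date: February 3, 1925
Days in months 1 through 1: 31
Plus 3 days in February

Day of year: 34


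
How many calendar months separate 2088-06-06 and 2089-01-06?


From June 2088 to January 2089
1 year * 12 = 12 months, minus 5 months = 7

7 months


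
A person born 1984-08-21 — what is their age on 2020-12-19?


Birth: 1984-08-21
Reference: 2020-12-19
Year difference: 2020 - 1984 = 36

36 years old


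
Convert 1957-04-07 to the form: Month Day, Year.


ISO 1957-04-07 parses as year=1957, month=04, day=07
Month 4 -> April

April 7, 1957


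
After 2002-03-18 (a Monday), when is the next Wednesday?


Current: Monday
Target: Wednesday
Days ahead: 2

Next Wednesday: 2002-03-20


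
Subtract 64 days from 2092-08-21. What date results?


Start: 2092-08-21, subtract 64 days
Back 21 days from August 21 reaches July 31, 2092 -> 43 left
July 2092 has 31 days -> back to June 30, 2092 -> 12 left
June 2092: 30 - 12 = 18 -> lands on June 18

Result: 2092-06-18


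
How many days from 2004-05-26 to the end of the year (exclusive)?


Day of year: 147 of 366
Remaining = 366 - 147

219 days


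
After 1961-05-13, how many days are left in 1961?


Day of year: 133 of 365
Remaining = 365 - 133

232 days


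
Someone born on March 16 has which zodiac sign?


Date: March 16
Conventional tropical zodiac dates: Pisces from February 19 onward; Aries starts March 21
March 16 falls within the Pisces range

Pisces


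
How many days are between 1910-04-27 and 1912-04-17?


From 1910-04-27 to 1912-04-17
1910-04-27: days before April = 31 + 28 + 31 = 90 (1910 is not a leap year); day of year = 90 + 27 = 117
1912-04-17: days before April = 31 + 29 + 31 = 91 (1912 is a leap year); day of year = 91 + 17 = 108
Rest of 1910: 365 - 117 = 248
Full years 1911 (365): 365
Total = 248 + 365 + 108 = 721

721 days


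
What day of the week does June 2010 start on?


Target: June 1, 2010
Anchor: Jan 1, 2010. With p = 2010 - 1 = 2009: (p + p//4 - p//100 + p//400) mod 7 = (2009 + 502 - 20 + 5) mod 7 = 2496 mod 7 = 4 -> Friday (Mon=0 ... Sun=6)
Days before June (Jan-May): 151 days
Weekday index = (4 + 151) mod 7 = 1

Tuesday


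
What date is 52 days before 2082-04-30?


Start: 2082-04-30, subtract 52 days
Back 30 days from April 30 reaches March 31, 2082 -> 22 left
March 2082: 31 - 22 = 9 -> lands on March 9

Result: 2082-03-09


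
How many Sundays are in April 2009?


April 2009 has 30 days
Anchor: Jan 1, 2009. With p = 2009 - 1 = 2008: (p + p//4 - p//100 + p//400) mod 7 = (2008 + 502 - 20 + 5) mod 7 = 2495 mod 7 = 3 -> Thursday (Mon=0 ... Sun=6)
Days before April (Jan-Mar): 90; April 1 index = (3 + 90) mod 7 = 2 -> Wednesday
First Sunday is April 5
Sundays: 5, 12, 19, 26

4 Sundays


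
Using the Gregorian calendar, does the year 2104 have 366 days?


Gregorian leap year rule: divisible by 4, but not by 100, unless also by 400.
2104 is divisible by 4 but not 100 -> leap year

Yes


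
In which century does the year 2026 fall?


Century = (year - 1) // 100 + 1
= (2026 - 1) // 100 + 1
= 2025 // 100 + 1
= 20 + 1

21st century


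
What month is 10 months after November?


November is month 11
11 + 10 = 21; wrap: 21 - 12 = 9

September


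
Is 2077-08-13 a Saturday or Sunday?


Anchor: Jan 1, 2077. With p = 2077 - 1 = 2076: (p + p//4 - p//100 + p//400) mod 7 = (2076 + 519 - 20 + 5) mod 7 = 2580 mod 7 = 4 -> Friday (Mon=0 ... Sun=6)
Day of year: 225; offset = 224
Weekday index = (4 + 224) mod 7 = 4 -> Friday
Weekend days: Saturday, Sunday

No


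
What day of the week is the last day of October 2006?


October 2006 has 31 days
Anchor: Jan 1, 2006. With p = 2006 - 1 = 2005: (p + p//4 - p//100 + p//400) mod 7 = (2005 + 501 - 20 + 5) mod 7 = 2491 mod 7 = 6 -> Sunday (Mon=0 ... Sun=6)
Days before October (Jan-Sep): 273; October 1 index = (6 + 273) mod 7 = 6 -> Sunday
Last day offset: 31 - 1 = 30 days
Weekday index = (6 + 30) mod 7 = 1

Tuesday, October 31


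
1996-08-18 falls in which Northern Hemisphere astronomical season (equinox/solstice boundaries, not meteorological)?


Date: August 18
Astronomical Summer (approx.; exact equinox/solstice day varies by year): June 21 to September 21
August 18 falls within the Summer window

Summer


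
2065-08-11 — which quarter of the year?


Month: August (month 8)
Q1: Jan-Mar, Q2: Apr-Jun, Q3: Jul-Sep, Q4: Oct-Dec

Q3


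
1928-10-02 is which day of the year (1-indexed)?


Date: October 2, 1928
Days in months 1 through 9: 274
Plus 2 days in October

Day of year: 276


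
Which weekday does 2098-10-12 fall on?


Date: October 12, 2098
Anchor: Jan 1, 2098. With p = 2098 - 1 = 2097: (p + p//4 - p//100 + p//400) mod 7 = (2097 + 524 - 20 + 5) mod 7 = 2606 mod 7 = 2 -> Wednesday (Mon=0 ... Sun=6)
Days before October (Jan-Sep): 273; offset = 273 + 12 - 1 = 284
Weekday index = (2 + 284) mod 7 = 6

Day of the week: Sunday


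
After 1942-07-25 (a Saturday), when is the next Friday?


Current: Saturday
Target: Friday
Days ahead: 6

Next Friday: 1942-07-31


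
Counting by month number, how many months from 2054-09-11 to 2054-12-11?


From September 2054 to December 2054
0 years * 12 = 0 months, plus 3 months = 3

3 months


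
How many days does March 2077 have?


March 2077

31 days


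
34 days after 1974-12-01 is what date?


Start: 1974-12-01, add 34 days
December 1974 has 31 days: 31 - 1 = 30 days to December 31 -> 4 left
January 1975: 4 <= 31 -> lands on January 4

Result: 1975-01-04


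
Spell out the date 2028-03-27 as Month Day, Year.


ISO 2028-03-27 parses as year=2028, month=03, day=27
Month 3 -> March

March 27, 2028


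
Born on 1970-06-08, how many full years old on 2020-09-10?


Birth: 1970-06-08
Reference: 2020-09-10
Year difference: 2020 - 1970 = 50

50 years old


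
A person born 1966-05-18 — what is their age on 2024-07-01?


Birth: 1966-05-18
Reference: 2024-07-01
Year difference: 2024 - 1966 = 58

58 years old


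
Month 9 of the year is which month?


Month 9 of 12

September


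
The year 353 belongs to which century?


Century = (year - 1) // 100 + 1
= (353 - 1) // 100 + 1
= 352 // 100 + 1
= 3 + 1

4th century


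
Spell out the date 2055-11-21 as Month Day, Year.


ISO 2055-11-21 parses as year=2055, month=11, day=21
Month 11 -> November

November 21, 2055


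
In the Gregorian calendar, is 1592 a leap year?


Gregorian leap year rule: divisible by 4, but not by 100, unless also by 400.
1592 is divisible by 4 but not 100 -> leap year

Yes


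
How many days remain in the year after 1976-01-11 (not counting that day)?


Day of year: 11 of 366
Remaining = 366 - 11

355 days


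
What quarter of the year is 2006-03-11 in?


Month: March (month 3)
Q1: Jan-Mar, Q2: Apr-Jun, Q3: Jul-Sep, Q4: Oct-Dec

Q1


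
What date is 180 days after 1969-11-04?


Start: 1969-11-04, add 180 days
November 1969 has 30 days: 30 - 4 = 26 days to November 30 -> 154 left
December 1969 has 31 days -> 123 left
January 1970 has 31 days -> 92 left
February 1970 has 28 days -> 64 left
March 1970 has 31 days -> 33 left
April 1970 has 30 days -> 3 left
May 1970: 3 <= 31 -> lands on May 3

Result: 1970-05-03


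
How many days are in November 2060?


November 2060

30 days


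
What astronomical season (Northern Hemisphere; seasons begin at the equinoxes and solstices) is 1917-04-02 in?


Date: April 2
Astronomical Spring (approx.; exact equinox/solstice day varies by year): March 20 to June 20
April 2 falls within the Spring window

Spring


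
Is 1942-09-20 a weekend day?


Anchor: Jan 1, 1942. With p = 1942 - 1 = 1941: (p + p//4 - p//100 + p//400) mod 7 = (1941 + 485 - 19 + 4) mod 7 = 2411 mod 7 = 3 -> Thursday (Mon=0 ... Sun=6)
Day of year: 263; offset = 262
Weekday index = (3 + 262) mod 7 = 6 -> Sunday
Weekend days: Saturday, Sunday

Yes


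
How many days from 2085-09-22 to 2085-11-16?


From 2085-09-22 to 2085-11-16
2085-09-22: days before September = 31 + 28 + 31 + 30 + 31 + 30 + 31 + 31 = 243 (2085 is not a leap year); day of year = 243 + 22 = 265
2085-11-16: days before November = 31 + 28 + 31 + 30 + 31 + 30 + 31 + 31 + 30 + 31 = 304 (2085 is not a leap year); day of year = 304 + 16 = 320
Same year: 320 - 265 = 55

55 days


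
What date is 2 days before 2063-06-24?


Start: 2063-06-24, subtract 2 days
24 - 2 = 22 stays within June 2063

Result: 2063-06-22


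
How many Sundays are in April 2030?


April 2030 has 30 days
Anchor: Jan 1, 2030. With p = 2030 - 1 = 2029: (p + p//4 - p//100 + p//400) mod 7 = (2029 + 507 - 20 + 5) mod 7 = 2521 mod 7 = 1 -> Tuesday (Mon=0 ... Sun=6)
Days before April (Jan-Mar): 90; April 1 index = (1 + 90) mod 7 = 0 -> Monday
First Sunday is April 7
Sundays: 7, 14, 21, 28

4 Sundays


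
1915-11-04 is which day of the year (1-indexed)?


Date: November 4, 1915
Days in months 1 through 10: 304
Plus 4 days in November

Day of year: 308


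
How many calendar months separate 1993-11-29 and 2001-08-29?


From November 1993 to August 2001
8 years * 12 = 96 months, minus 3 months = 93

93 months


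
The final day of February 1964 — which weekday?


February 1964 has 29 days
Anchor: Jan 1, 1964. With p = 1964 - 1 = 1963: (p + p//4 - p//100 + p//400) mod 7 = (1963 + 490 - 19 + 4) mod 7 = 2438 mod 7 = 2 -> Wednesday (Mon=0 ... Sun=6)
Days before February (Jan): 31; February 1 index = (2 + 31) mod 7 = 5 -> Saturday
Last day offset: 29 - 1 = 28 days
Weekday index = (5 + 28) mod 7 = 5

Saturday, February 29


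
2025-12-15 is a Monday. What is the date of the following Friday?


Current: Monday
Target: Friday
Days ahead: 4

Next Friday: 2025-12-19


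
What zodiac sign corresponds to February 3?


Date: February 3
Conventional tropical zodiac dates: Aquarius from January 20 onward; Pisces starts February 19
February 3 falls within the Aquarius range

Aquarius


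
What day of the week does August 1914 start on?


Target: August 1, 1914
Anchor: Jan 1, 1914. With p = 1914 - 1 = 1913: (p + p//4 - p//100 + p//400) mod 7 = (1913 + 478 - 19 + 4) mod 7 = 2376 mod 7 = 3 -> Thursday (Mon=0 ... Sun=6)
Days before August (Jan-Jul): 212 days
Weekday index = (3 + 212) mod 7 = 5

Saturday


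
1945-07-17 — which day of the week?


Date: July 17, 1945
Anchor: Jan 1, 1945. With p = 1945 - 1 = 1944: (p + p//4 - p//100 + p//400) mod 7 = (1944 + 486 - 19 + 4) mod 7 = 2415 mod 7 = 0 -> Monday (Mon=0 ... Sun=6)
Days before July (Jan-Jun): 181; offset = 181 + 17 - 1 = 197
Weekday index = (0 + 197) mod 7 = 1

Day of the week: Tuesday


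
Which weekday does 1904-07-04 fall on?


Date: July 4, 1904
Anchor: Jan 1, 1904. With p = 1904 - 1 = 1903: (p + p//4 - p//100 + p//400) mod 7 = (1903 + 475 - 19 + 4) mod 7 = 2363 mod 7 = 4 -> Friday (Mon=0 ... Sun=6)
Days before July (Jan-Jun): 182; offset = 182 + 4 - 1 = 185
Weekday index = (4 + 185) mod 7 = 0

Day of the week: Monday


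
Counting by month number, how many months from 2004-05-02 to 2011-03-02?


From May 2004 to March 2011
7 years * 12 = 84 months, minus 2 months = 82

82 months


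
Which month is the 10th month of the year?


Month 10 of 12

October


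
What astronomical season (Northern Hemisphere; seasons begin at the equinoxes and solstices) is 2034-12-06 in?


Date: December 6
Astronomical Autumn (approx.; exact equinox/solstice day varies by year): September 22 to December 20
December 6 falls within the Autumn window

Autumn


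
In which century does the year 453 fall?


Century = (year - 1) // 100 + 1
= (453 - 1) // 100 + 1
= 452 // 100 + 1
= 4 + 1

5th century


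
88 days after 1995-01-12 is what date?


Start: 1995-01-12, add 88 days
January 1995 has 31 days: 31 - 12 = 19 days to January 31 -> 69 left
February 1995 has 28 days -> 41 left
March 1995 has 31 days -> 10 left
April 1995: 10 <= 30 -> lands on April 10

Result: 1995-04-10


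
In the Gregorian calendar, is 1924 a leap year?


Gregorian leap year rule: divisible by 4, but not by 100, unless also by 400.
1924 is divisible by 4 but not 100 -> leap year

Yes


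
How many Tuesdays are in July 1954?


July 1954 has 31 days
Anchor: Jan 1, 1954. With p = 1954 - 1 = 1953: (p + p//4 - p//100 + p//400) mod 7 = (1953 + 488 - 19 + 4) mod 7 = 2426 mod 7 = 4 -> Friday (Mon=0 ... Sun=6)
Days before July (Jan-Jun): 181; July 1 index = (4 + 181) mod 7 = 3 -> Thursday
First Tuesday is July 6
Tuesdays: 6, 13, 20, 27

4 Tuesdays


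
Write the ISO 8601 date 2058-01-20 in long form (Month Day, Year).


ISO 2058-01-20 parses as year=2058, month=01, day=20
Month 1 -> January

January 20, 2058


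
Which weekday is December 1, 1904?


Target: December 1, 1904
Anchor: Jan 1, 1904. With p = 1904 - 1 = 1903: (p + p//4 - p//100 + p//400) mod 7 = (1903 + 475 - 19 + 4) mod 7 = 2363 mod 7 = 4 -> Friday (Mon=0 ... Sun=6)
Days before December (Jan-Nov): 335 days
Weekday index = (4 + 335) mod 7 = 3

Thursday
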